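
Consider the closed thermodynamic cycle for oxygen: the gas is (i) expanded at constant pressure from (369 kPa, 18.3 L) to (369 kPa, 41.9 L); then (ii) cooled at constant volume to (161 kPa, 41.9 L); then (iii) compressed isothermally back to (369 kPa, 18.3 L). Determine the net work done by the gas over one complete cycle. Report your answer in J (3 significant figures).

W_net ≈ 3120 J

Leg (i): W = PΔV = (369)(41.9 − 18.3) = 8708 J.
Leg (ii): W = 0.
Leg (iii): W = PᵢVᵢ ln(V_f/Vᵢ) = (6746) ln(18.3/41.9) = -5588 J.
W_net = 8708 − 5588 = 3120 J.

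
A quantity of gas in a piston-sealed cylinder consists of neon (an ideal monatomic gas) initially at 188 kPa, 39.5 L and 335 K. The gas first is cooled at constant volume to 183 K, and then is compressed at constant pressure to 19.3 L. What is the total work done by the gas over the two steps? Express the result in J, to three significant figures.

W_total ≈ -2070 J

Step 1 (isochoric): W = 0 (constant volume).
After step 1: P = 102.7 kPa (V unchanged).
Step 2 (isobaric): W = PΔV = (102.7 kPa)(19.3 − 39.5 L) = -2075 J.
W_total = 0 − 2075 = -2075 J.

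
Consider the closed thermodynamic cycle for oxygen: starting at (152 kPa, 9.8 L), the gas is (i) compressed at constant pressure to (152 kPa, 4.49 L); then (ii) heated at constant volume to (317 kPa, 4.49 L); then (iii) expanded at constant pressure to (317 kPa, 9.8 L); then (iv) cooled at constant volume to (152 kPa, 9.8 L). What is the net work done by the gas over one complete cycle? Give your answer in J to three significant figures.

W_net ≈ 876 J

Constant-volume legs do no work.
W(i) = (152)(4.49 − 9.8) = -807.1 J; W(iii) = (317)(9.8 − 4.49) = 1683 J.
W_net = -807.1 + 1683 = 876.2 J (the clockwise enclosed area).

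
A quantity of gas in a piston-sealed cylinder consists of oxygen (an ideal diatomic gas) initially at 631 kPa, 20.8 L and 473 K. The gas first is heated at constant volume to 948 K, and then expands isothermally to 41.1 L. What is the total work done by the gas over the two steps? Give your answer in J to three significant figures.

W_total ≈ 17900 J

Step 1 (isochoric): W = 0 (constant volume).
After step 1: P = 1265 kPa (V unchanged).
Step 2 (isothermal): W = P₁V₁ ln(V₂/V₁) = (26305) ln(41.1/20.8) = 17915 J.
W_total = 0 + 17915 = 17915 J.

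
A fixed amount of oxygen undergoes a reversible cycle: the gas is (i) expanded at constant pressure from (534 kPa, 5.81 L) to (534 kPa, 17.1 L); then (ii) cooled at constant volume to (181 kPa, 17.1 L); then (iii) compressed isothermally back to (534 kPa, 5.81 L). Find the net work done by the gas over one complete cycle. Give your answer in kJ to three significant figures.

W_net ≈ 2.69 kJ

Leg (i): W = PΔV = (534)(17.1 − 5.81) = 6029 J.
Leg (ii): W = 0.
Leg (iii): W = PᵢVᵢ ln(V_f/Vᵢ) = (3095) ln(5.81/17.1) = -3341 J.
W_net = 6029 − 3341 = 2688 J.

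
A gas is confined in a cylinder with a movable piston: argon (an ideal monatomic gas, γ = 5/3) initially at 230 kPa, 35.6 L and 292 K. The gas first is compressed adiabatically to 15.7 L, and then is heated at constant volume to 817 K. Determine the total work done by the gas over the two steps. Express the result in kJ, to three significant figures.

W_total ≈ -8.92 kJ

Step 1 (adiabatic): W = (P₁V₁ − P₂V₂)/(γ−1) = (8188 − 14132)/0.667 = -8916 J.
Step 2 (isochoric): W = 0 (constant volume).
W_total = -8916 + 0 = -8916 J.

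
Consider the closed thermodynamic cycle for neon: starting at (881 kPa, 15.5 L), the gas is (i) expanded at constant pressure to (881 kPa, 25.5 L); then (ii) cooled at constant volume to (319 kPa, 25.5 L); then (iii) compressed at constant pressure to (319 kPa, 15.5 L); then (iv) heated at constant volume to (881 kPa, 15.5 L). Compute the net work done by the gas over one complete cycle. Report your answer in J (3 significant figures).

Constant-volume legs do no work.
W(i) = (881)(25.5 − 15.5) = 8810 J; W(iii) = (319)(15.5 − 25.5) = -3190 J.
W_net = 8810 − 3190 = 5620 J (the clockwise enclosed area).

W_net ≈ 5620 J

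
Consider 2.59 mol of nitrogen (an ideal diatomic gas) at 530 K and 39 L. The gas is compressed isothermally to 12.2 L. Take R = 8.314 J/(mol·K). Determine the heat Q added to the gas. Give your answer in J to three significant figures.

Isothermal ⇒ ΔU = 0, so Q = W = nRT ln(V₂/V₁).
Q = (2.59)(8.314)(530) ln(12.2/39) = 11413 × -1.162 = -13263 J.

Q ≈ -13300 J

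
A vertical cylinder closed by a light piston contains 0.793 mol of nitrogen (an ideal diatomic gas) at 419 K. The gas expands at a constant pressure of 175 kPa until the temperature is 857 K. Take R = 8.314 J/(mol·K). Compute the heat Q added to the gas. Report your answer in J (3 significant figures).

Isobaric: W = nRΔT = (0.793)(8.314)(438) = 2888 J.
ΔU = nCᵥΔT with Cᵥ = 5R/2: ΔU = (0.793)(20.79)(438) = 7219 J.
Q = ΔU + W = 7219 + 2888 = 10107 J.

Q ≈ 10100 J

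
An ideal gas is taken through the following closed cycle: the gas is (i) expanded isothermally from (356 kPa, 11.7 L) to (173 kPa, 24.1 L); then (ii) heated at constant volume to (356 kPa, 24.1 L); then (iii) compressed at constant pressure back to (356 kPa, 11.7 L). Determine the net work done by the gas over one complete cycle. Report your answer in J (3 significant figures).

W_net ≈ -1400 J

Leg (i): W = PᵢVᵢ ln(V_f/Vᵢ) = (4165) ln(24.1/11.7) = 3010 J.
Leg (ii): W = 0.
Leg (iii): W = PΔV = (356)(11.7 − 24.1) = -4414 J.
W_net = 3010 − 4414 = -1405 J.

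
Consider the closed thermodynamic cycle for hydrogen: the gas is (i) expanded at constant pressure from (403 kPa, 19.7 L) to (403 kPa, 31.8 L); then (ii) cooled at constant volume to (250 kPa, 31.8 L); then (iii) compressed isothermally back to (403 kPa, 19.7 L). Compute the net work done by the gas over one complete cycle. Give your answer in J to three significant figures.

W_net ≈ 1070 J

Leg (i): W = PΔV = (403)(31.8 − 19.7) = 4876 J.
Leg (ii): W = 0.
Leg (iii): W = PᵢVᵢ ln(V_f/Vᵢ) = (7950) ln(19.7/31.8) = -3807 J.
W_net = 4876 − 3807 = 1069 J.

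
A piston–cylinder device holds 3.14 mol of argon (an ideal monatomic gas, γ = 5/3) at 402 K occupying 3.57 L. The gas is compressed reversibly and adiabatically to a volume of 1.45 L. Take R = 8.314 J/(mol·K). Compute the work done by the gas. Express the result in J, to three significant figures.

Adiabatic: TV^(γ−1) = const with γ = 5/3.
T₂ = T₁ (V₁/V₂)^(γ−1) = 402 × (3.57/1.45)^0.667 = 402 × 1.823 = 733 K.
W_by = nCᵥ(T₁ − T₂) = (3.14)(12.47)(402 − 733) = -12961 J.

W ≈ -13000 J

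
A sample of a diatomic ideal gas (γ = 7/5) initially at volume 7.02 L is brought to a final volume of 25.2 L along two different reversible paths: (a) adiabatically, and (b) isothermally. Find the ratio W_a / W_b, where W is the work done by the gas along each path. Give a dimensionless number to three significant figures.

Path (a) adiabatic: W = P₁V₁(1 − (V₁/V₂)^(γ−1))/(γ−1) → W_a/(P₁V₁) = 1.001.
Path (b) isothermal: W = P₁V₁ ln(V₂/V₁) → W_b/(P₁V₁) = 1.278.
W_a / W_b = 1.001 / 1.278 = 0.7829.

W_a / W_b ≈ 0.783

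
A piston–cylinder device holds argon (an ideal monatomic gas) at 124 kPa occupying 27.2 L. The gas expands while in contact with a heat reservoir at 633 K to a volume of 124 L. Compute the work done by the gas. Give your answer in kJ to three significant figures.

Isothermal: W = nRT ln(V₂/V₁) = P₁V₁ ln(V₂/V₁).
P₁V₁ = (124 kPa)(27.2 L) = 3373 J.
W = 3373 × ln(124/27.2) = 3373 × 1.517
W_by_gas = 5117 J.

W ≈ 5.12 kJ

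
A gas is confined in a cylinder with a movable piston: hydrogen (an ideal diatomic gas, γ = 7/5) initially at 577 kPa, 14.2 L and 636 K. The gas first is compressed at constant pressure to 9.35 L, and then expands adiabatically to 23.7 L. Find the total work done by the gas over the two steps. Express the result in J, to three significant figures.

W_total ≈ 1390 J

Step 1 (isobaric): W = PΔV = (577 kPa)(9.35 − 14.2 L) = -2798 J.
After step 1: P = 577 kPa, V = 9.35 L, T = 418.8 K.
Step 2 (adiabatic): W = (P₁V₁ − P₂V₂)/(γ−1) = (5395 − 3719)/0.4 = 4190 J.
W_total = -2798 + 4190 = 1392 J.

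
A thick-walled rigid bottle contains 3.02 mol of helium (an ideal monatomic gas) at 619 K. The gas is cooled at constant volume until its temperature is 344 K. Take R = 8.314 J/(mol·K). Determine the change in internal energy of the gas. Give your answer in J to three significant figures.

ΔU ≈ -10400 J

Constant volume ⇒ W = 0, so Q = ΔU = nCᵥΔT with Cᵥ = 3R/2 = 12.47 J/(mol·K).
ΔU = (3.02)(12.47)(344 − 619) = -10357 J.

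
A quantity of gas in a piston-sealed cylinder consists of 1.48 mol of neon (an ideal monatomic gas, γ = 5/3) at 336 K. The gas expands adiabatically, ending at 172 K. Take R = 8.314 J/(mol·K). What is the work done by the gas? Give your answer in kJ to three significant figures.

Adiabatic ⇒ Q = 0, so W_by = −ΔU = nCᵥ(T₁ − T₂).
Cᵥ = 3R/2 = 12.47 J/(mol·K).
W = (1.48)(12.47)(336 − 172) = 3027 J.

W ≈ 3.03 kJ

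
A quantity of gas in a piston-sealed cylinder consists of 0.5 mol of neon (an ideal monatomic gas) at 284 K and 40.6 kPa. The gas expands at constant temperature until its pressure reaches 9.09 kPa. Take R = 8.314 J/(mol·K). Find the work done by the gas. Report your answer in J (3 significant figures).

Isothermal process: W = nRT ln(V₂/V₁) = nRT ln(P₁/P₂).
W = (0.5)(8.314)(284) × ln(40.6/9.09)
  = 1181 × ln(4.466) = 1181 × 1.497
W_by_gas = 1767 J.

W ≈ 1770 J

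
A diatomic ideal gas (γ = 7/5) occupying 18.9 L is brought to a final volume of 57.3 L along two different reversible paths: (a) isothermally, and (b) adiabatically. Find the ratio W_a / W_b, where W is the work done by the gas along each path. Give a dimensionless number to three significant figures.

W_a / W_b ≈ 1.24

Path (a) isothermal: W = P₁V₁ ln(V₂/V₁) → W_a/(P₁V₁) = 1.109.
Path (b) adiabatic: W = P₁V₁(1 − (V₁/V₂)^(γ−1))/(γ−1) → W_b/(P₁V₁) = 0.8958.
W_a / W_b = 1.109 / 0.8958 = 1.238.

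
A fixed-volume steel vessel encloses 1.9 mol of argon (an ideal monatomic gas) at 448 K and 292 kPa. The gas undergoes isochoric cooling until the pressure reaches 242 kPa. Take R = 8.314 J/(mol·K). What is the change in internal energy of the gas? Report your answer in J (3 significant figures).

Constant volume ⇒ W = 0, so Q = ΔU = nCᵥΔT with Cᵥ = 3R/2 = 12.47 J/(mol·K).
At constant V, T₂/T₁ = P₂/P₁ ⇒ ΔT = T₁(P₂/P₁ − 1) = 448·(242/292 − 1) = -76.71 K.
ΔU = (1.9)(12.47)(-76.71) = -1818 J.

ΔU ≈ -1820 J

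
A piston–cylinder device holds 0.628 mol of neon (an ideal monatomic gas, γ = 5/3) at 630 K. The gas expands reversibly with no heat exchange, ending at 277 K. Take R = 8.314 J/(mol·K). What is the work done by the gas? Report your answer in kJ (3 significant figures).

Adiabatic ⇒ Q = 0, so W_by = −ΔU = nCᵥ(T₁ − T₂).
Cᵥ = 3R/2 = 12.47 J/(mol·K).
W = (0.628)(12.47)(630 − 277) = 2765 J.

W ≈ 2.76 kJ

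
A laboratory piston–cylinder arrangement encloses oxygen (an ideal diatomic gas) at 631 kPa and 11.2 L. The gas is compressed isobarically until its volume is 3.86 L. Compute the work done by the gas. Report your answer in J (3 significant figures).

W ≈ -4630 J

Isobaric: W = P ΔV.
W = (631 kPa)(3.86 − 11.2 L) = (631)(-7.34) = -4632 J.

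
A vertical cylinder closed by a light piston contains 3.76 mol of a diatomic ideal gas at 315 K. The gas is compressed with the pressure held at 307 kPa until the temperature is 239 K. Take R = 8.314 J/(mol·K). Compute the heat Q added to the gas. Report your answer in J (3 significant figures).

Q ≈ -8320 J

Isobaric: W = nRΔT = (3.76)(8.314)(-76) = -2376 J.
ΔU = nCᵥΔT with Cᵥ = 5R/2: ΔU = (3.76)(20.79)(-76) = -5940 J.
Q = ΔU + W = -5940 − 2376 = -8315 J.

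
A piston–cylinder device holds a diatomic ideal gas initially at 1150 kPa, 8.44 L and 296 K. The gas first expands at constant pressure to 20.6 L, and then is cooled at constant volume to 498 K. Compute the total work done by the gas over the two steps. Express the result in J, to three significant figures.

W_total ≈ 14000 J

Step 1 (isobaric): W = PΔV = (1150 kPa)(20.6 − 8.44 L) = 13984 J.
Step 2 (isochoric): W = 0 (constant volume).
W_total = 13984 + 0 = 13984 J.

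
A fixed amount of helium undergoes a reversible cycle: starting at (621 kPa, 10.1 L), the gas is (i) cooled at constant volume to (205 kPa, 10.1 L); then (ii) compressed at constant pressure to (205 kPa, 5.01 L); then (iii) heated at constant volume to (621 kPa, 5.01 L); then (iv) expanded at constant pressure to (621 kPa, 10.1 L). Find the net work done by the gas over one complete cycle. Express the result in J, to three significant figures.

Constant-volume legs do no work.
W(ii) = (205)(5.01 − 10.1) = -1043 J; W(iv) = (621)(10.1 − 5.01) = 3161 J.
W_net = -1043 + 3161 = 2117 J (the clockwise enclosed area).

W_net ≈ 2120 J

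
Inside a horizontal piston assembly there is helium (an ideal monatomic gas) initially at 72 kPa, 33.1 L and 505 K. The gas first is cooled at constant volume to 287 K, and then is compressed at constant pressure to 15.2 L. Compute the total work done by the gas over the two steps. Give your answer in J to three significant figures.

W_total ≈ -732 J

Step 1 (isochoric): W = 0 (constant volume).
After step 1: P = 40.92 kPa (V unchanged).
Step 2 (isobaric): W = PΔV = (40.92 kPa)(15.2 − 33.1 L) = -732.4 J.
W_total = 0 − 732.4 = -732.4 J.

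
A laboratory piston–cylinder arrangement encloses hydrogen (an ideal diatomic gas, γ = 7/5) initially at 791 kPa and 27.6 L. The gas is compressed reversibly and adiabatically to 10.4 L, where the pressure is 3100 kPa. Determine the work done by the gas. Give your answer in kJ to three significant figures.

Adiabatic: W = (P₁V₁ − P₂V₂)/(γ − 1) with γ = 7/5.
P₁V₁ = 21832 J, P₂V₂ = 32240 J.
W = (21832 − 32240) / 0.4 = -26021 J.

W ≈ -26.0 kJ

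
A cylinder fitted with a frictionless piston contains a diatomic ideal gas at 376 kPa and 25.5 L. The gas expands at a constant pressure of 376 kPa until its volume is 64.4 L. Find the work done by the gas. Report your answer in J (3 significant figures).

Isobaric: W = P ΔV.
W = (376 kPa)(64.4 − 25.5 L) = (376)(38.9) = 14626 J.

W ≈ 14600 J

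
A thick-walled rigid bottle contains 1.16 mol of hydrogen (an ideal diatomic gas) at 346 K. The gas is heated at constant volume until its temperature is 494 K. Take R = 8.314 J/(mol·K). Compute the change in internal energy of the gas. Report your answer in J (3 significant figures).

ΔU ≈ 3570 J

Constant volume ⇒ W = 0, so Q = ΔU = nCᵥΔT with Cᵥ = 5R/2 = 20.79 J/(mol·K).
ΔU = (1.16)(20.79)(494 − 346) = 3568 J.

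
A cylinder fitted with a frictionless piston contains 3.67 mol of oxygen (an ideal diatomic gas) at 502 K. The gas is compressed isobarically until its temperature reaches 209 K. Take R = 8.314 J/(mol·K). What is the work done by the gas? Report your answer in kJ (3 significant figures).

W ≈ -8.94 kJ

Isobaric: W = P ΔV = nR ΔT.
W = (3.67)(8.314)(209 − 502) = -8940 J.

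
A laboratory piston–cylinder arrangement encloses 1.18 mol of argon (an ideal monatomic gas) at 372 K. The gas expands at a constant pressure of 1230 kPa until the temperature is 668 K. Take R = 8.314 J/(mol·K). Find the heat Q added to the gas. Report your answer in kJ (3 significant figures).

Q ≈ 7.26 kJ

Isobaric: W = nRΔT = (1.18)(8.314)(296) = 2904 J.
ΔU = nCᵥΔT with Cᵥ = 3R/2: ΔU = (1.18)(12.47)(296) = 4356 J.
Q = ΔU + W = 4356 + 2904 = 7260 J.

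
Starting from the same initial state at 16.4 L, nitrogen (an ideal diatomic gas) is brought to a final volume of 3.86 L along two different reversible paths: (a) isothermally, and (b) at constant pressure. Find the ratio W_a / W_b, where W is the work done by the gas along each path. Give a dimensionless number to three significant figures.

W_a / W_b ≈ 1.89

Path (a) isothermal: W = P₁V₁ ln(V₂/V₁) → W_a/(P₁V₁) = -1.447.
Path (b) isobaric: W = P₁(V₂ − V₁) → W_b/(P₁V₁) = -0.7646.
W_a / W_b = -1.447 / -0.7646 = 1.892.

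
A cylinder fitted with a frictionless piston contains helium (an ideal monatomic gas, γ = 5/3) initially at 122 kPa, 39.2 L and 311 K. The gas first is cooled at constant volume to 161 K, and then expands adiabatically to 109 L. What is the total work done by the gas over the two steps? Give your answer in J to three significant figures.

Step 1 (isochoric): W = 0 (constant volume).
After step 1: P = 63.16 kPa (V unchanged).
Step 2 (adiabatic): W = (P₁V₁ − P₂V₂)/(γ−1) = (2476 − 1252)/0.667 = 1836 J.
W_total = 0 + 1836 = 1836 J.

W_total ≈ 1840 J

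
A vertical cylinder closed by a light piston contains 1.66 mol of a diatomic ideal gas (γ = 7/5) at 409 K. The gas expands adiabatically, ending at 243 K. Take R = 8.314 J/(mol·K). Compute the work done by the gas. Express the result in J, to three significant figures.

W ≈ 5730 J

Adiabatic ⇒ Q = 0, so W_by = −ΔU = nCᵥ(T₁ − T₂).
Cᵥ = 5R/2 = 20.79 J/(mol·K).
W = (1.66)(20.79)(409 − 243) = 5728 J.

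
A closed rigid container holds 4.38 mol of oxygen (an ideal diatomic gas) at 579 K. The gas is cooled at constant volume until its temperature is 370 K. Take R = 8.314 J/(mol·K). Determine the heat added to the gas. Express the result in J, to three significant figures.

Q ≈ -19000 J

Constant volume ⇒ W = 0, so Q = ΔU = nCᵥΔT with Cᵥ = 5R/2 = 20.79 J/(mol·K).
ΔU = (4.38)(20.79)(370 − 579) = -19027 J.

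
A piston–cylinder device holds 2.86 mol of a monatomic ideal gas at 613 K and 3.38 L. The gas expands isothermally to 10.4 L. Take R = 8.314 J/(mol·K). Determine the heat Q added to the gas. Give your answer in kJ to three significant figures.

Isothermal ⇒ ΔU = 0, so Q = W = nRT ln(V₂/V₁).
Q = (2.86)(8.314)(613) ln(10.4/3.38) = 14576 × 1.124 = 16382 J.

Q ≈ 16.4 kJ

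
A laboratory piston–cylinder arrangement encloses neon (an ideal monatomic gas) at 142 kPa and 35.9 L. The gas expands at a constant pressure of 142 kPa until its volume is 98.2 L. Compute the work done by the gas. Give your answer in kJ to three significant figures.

W ≈ 8.85 kJ

Isobaric: W = P ΔV.
W = (142 kPa)(98.2 − 35.9 L) = (142)(62.3) = 8847 J.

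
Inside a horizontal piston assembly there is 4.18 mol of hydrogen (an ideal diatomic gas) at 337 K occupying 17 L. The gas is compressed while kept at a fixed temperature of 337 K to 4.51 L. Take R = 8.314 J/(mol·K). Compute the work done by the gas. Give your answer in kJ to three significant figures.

W ≈ -15.5 kJ

Isothermal: W = nRT ln(V₂/V₁).
W = (4.18)(8.314)(337) × ln(4.51/17)
  = 11712 × -1.327
W_by_gas = -15540 J.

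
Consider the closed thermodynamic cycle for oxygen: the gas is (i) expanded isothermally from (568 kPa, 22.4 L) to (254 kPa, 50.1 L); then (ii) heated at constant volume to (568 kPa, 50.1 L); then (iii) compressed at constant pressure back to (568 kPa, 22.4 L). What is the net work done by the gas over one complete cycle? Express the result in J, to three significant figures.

Leg (i): W = PᵢVᵢ ln(V_f/Vᵢ) = (12723) ln(50.1/22.4) = 10242 J.
Leg (ii): W = 0.
Leg (iii): W = PΔV = (568)(22.4 − 50.1) = -15734 J.
W_net = 10242 − 15734 = -5492 J.

W_net ≈ -5490 J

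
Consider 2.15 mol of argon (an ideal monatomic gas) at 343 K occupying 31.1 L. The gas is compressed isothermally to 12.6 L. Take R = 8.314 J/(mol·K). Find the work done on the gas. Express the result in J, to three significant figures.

W ≈ 5540 J

Isothermal: W = nRT ln(V₂/V₁).
W = (2.15)(8.314)(343) × ln(12.6/31.1)
  = 6131 × -0.9035
W_by_gas = -5540 J; work on gas = −W_by = 5540 J.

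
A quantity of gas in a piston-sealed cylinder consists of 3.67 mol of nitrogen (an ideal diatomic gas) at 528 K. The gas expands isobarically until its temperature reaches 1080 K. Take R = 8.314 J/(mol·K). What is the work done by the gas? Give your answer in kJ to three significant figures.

Isobaric: W = P ΔV = nR ΔT.
W = (3.67)(8.314)(1080 − 528) = 16843 J.

W ≈ 16.8 kJ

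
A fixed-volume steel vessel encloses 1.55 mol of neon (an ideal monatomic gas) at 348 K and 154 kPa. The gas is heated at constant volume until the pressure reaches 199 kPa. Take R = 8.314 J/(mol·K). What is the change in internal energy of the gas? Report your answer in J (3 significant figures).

ΔU ≈ 1970 J

Constant volume ⇒ W = 0, so Q = ΔU = nCᵥΔT with Cᵥ = 3R/2 = 12.47 J/(mol·K).
At constant V, T₂/T₁ = P₂/P₁ ⇒ ΔT = T₁(P₂/P₁ − 1) = 348·(199/154 − 1) = 101.7 K.
ΔU = (1.55)(12.47)(101.7) = 1966 J.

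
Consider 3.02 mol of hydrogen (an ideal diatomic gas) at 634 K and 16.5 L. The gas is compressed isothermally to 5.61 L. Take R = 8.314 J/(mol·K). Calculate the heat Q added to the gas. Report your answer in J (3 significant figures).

Isothermal ⇒ ΔU = 0, so Q = W = nRT ln(V₂/V₁).
Q = (3.02)(8.314)(634) ln(5.61/16.5) = 15919 × -1.079 = -17173 J.

Q ≈ -17200 J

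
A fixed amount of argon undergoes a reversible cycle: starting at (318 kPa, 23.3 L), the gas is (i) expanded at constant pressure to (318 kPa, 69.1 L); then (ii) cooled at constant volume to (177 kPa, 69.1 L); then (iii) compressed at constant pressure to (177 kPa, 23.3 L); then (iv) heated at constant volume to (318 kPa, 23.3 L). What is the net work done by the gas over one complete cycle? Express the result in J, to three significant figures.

W_net ≈ 6460 J

Constant-volume legs do no work.
W(i) = (318)(69.1 − 23.3) = 14564 J; W(iii) = (177)(23.3 − 69.1) = -8107 J.
W_net = 14564 − 8107 = 6458 J (the clockwise enclosed area).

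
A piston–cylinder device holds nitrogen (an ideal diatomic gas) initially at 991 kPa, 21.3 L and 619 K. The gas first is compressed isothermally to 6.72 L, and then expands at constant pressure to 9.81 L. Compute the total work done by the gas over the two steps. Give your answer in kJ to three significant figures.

Step 1 (isothermal): W = P₁V₁ ln(V₂/V₁) = (21108) ln(6.72/21.3) = -24351 J.
After step 1: P = 3141 kPa, V = 6.72 L, T = 619 K.
Step 2 (isobaric): W = PΔV = (3141 kPa)(9.81 − 6.72 L) = 9706 J.
W_total = -24351 + 9706 = -14645 J.

W_total ≈ -14.6 kJ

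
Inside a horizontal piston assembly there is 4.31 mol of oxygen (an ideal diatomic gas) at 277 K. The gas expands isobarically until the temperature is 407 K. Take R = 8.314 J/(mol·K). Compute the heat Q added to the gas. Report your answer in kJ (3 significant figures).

Q ≈ 16.3 kJ

Isobaric: W = nRΔT = (4.31)(8.314)(130) = 4658 J.
ΔU = nCᵥΔT with Cᵥ = 5R/2: ΔU = (4.31)(20.79)(130) = 11646 J.
Q = ΔU + W = 11646 + 4658 = 16304 J.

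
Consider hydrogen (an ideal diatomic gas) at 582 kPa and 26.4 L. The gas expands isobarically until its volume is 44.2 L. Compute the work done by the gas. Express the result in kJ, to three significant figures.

W ≈ 10.4 kJ

Isobaric: W = P ΔV.
W = (582 kPa)(44.2 − 26.4 L) = (582)(17.8) = 10360 J.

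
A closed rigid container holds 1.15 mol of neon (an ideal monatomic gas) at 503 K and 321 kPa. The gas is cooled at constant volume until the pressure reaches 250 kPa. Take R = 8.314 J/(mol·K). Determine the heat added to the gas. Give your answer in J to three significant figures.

Q ≈ -1600 J

Constant volume ⇒ W = 0, so Q = ΔU = nCᵥΔT with Cᵥ = 3R/2 = 12.47 J/(mol·K).
At constant V, T₂/T₁ = P₂/P₁ ⇒ ΔT = T₁(P₂/P₁ − 1) = 503·(250/321 − 1) = -111.3 K.
ΔU = (1.15)(12.47)(-111.3) = -1596 J.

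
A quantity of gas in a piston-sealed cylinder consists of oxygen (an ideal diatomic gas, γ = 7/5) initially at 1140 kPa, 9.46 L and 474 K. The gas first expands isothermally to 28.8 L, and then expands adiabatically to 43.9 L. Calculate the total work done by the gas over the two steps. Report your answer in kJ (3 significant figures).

Step 1 (isothermal): W = P₁V₁ ln(V₂/V₁) = (10784) ln(28.8/9.46) = 12006 J.
After step 1: P = 374.5 kPa, V = 28.8 L, T = 474 K.
Step 2 (adiabatic): W = (P₁V₁ − P₂V₂)/(γ−1) = (10784 − 9111)/0.4 = 4183 J.
W_total = 12006 + 4183 = 16190 J.

W_total ≈ 16.2 kJ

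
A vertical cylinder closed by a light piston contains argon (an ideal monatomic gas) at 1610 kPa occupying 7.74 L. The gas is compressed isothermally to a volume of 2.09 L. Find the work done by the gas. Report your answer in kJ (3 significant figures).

Isothermal: W = nRT ln(V₂/V₁) = P₁V₁ ln(V₂/V₁).
P₁V₁ = (1610 kPa)(7.74 L) = 12461 J.
W = 12461 × ln(2.09/7.74) = 12461 × -1.309
W_by_gas = -16315 J.

W ≈ -16.3 kJ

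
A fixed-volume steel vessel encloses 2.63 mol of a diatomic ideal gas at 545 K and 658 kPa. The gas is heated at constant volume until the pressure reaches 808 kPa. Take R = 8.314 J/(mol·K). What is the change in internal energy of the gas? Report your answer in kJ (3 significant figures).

ΔU ≈ 6.79 kJ

Constant volume ⇒ W = 0, so Q = ΔU = nCᵥΔT with Cᵥ = 5R/2 = 20.79 J/(mol·K).
At constant V, T₂/T₁ = P₂/P₁ ⇒ ΔT = T₁(P₂/P₁ − 1) = 545·(808/658 − 1) = 124.2 K.
ΔU = (2.63)(20.79)(124.2) = 6792 J.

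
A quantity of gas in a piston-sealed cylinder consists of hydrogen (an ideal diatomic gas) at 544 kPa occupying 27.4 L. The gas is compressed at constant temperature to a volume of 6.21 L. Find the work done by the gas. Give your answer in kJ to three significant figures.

Isothermal: W = nRT ln(V₂/V₁) = P₁V₁ ln(V₂/V₁).
P₁V₁ = (544 kPa)(27.4 L) = 14906 J.
W = 14906 × ln(6.21/27.4) = 14906 × -1.484
W_by_gas = -22126 J.

W ≈ -22.1 kJ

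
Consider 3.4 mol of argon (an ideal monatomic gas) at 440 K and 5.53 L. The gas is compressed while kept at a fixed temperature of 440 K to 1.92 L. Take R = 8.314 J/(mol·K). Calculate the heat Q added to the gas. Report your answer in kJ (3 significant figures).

Q ≈ -13.2 kJ

Isothermal ⇒ ΔU = 0, so Q = W = nRT ln(V₂/V₁).
Q = (3.4)(8.314)(440) ln(1.92/5.53) = 12438 × -1.058 = -13157 J.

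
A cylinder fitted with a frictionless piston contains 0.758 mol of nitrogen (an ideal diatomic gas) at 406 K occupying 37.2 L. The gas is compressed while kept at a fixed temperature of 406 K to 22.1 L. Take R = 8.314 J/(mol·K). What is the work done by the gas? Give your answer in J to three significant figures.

Isothermal: W = nRT ln(V₂/V₁).
W = (0.758)(8.314)(406) × ln(22.1/37.2)
  = 2559 × -0.5207
W_by_gas = -1332 J.

W ≈ -1330 J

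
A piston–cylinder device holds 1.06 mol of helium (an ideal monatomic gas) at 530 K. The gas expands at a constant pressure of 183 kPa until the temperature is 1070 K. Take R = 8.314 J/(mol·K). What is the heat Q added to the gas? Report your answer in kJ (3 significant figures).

Q ≈ 11.9 kJ

Isobaric: W = nRΔT = (1.06)(8.314)(540) = 4759 J.
ΔU = nCᵥΔT with Cᵥ = 3R/2: ΔU = (1.06)(12.47)(540) = 7138 J.
Q = ΔU + W = 7138 + 4759 = 11897 J.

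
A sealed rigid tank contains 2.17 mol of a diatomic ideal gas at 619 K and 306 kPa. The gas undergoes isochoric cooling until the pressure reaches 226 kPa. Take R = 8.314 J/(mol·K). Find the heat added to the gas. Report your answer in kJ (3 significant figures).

Constant volume ⇒ W = 0, so Q = ΔU = nCᵥΔT with Cᵥ = 5R/2 = 20.79 J/(mol·K).
At constant V, T₂/T₁ = P₂/P₁ ⇒ ΔT = T₁(P₂/P₁ − 1) = 619·(226/306 − 1) = -161.8 K.
ΔU = (2.17)(20.79)(-161.8) = -7299 J.

Q ≈ -7.30 kJ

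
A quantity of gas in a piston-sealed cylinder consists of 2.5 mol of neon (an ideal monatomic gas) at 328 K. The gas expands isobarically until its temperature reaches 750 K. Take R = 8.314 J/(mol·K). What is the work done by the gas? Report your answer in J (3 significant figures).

Isobaric: W = P ΔV = nR ΔT.
W = (2.5)(8.314)(750 − 328) = 8771 J.

W ≈ 8770 J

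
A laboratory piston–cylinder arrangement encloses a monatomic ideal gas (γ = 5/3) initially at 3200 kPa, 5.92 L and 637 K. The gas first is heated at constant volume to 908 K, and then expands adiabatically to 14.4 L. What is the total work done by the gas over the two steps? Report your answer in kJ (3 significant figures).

W_total ≈ 18.1 kJ

Step 1 (isochoric): W = 0 (constant volume).
After step 1: P = 4561 kPa (V unchanged).
Step 2 (adiabatic): W = (P₁V₁ − P₂V₂)/(γ−1) = (27003 − 14930)/0.667 = 18110 J.
W_total = 0 + 18110 = 18110 J.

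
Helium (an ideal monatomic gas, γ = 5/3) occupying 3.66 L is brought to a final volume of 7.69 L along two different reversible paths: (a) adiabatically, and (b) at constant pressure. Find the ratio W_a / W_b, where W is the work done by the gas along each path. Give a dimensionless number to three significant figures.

W_a / W_b ≈ 0.532

Path (a) adiabatic: W = P₁V₁(1 − (V₁/V₂)^(γ−1))/(γ−1) → W_a/(P₁V₁) = 0.5856.
Path (b) isobaric: W = P₁(V₂ − V₁) → W_b/(P₁V₁) = 1.101.
W_a / W_b = 0.5856 / 1.101 = 0.5319.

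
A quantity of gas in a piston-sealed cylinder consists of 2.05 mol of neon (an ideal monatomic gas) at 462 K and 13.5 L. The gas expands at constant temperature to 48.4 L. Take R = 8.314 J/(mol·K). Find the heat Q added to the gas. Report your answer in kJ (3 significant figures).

Isothermal ⇒ ΔU = 0, so Q = W = nRT ln(V₂/V₁).
Q = (2.05)(8.314)(462) ln(48.4/13.5) = 7874 × 1.277 = 10054 J.

Q ≈ 10.1 kJ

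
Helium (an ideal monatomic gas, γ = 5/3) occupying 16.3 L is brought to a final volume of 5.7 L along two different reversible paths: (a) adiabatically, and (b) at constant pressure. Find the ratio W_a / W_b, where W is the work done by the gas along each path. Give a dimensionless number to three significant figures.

W_a / W_b ≈ 2.34

Path (a) adiabatic: W = P₁V₁(1 − (V₁/V₂)^(γ−1))/(γ−1) → W_a/(P₁V₁) = -1.522.
Path (b) isobaric: W = P₁(V₂ − V₁) → W_b/(P₁V₁) = -0.6503.
W_a / W_b = -1.522 / -0.6503 = 2.34.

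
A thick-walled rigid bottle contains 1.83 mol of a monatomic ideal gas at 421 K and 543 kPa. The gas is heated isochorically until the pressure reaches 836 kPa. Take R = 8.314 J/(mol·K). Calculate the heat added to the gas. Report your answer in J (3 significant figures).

Constant volume ⇒ W = 0, so Q = ΔU = nCᵥΔT with Cᵥ = 3R/2 = 12.47 J/(mol·K).
At constant V, T₂/T₁ = P₂/P₁ ⇒ ΔT = T₁(P₂/P₁ − 1) = 421·(836/543 − 1) = 227.2 K.
ΔU = (1.83)(12.47)(227.2) = 5184 J.

Q ≈ 5180 J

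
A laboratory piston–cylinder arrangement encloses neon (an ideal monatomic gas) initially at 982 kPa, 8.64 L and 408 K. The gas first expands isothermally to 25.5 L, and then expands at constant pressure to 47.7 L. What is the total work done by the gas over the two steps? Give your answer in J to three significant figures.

W_total ≈ 16600 J

Step 1 (isothermal): W = P₁V₁ ln(V₂/V₁) = (8484) ln(25.5/8.64) = 9183 J.
After step 1: P = 332.7 kPa, V = 25.5 L, T = 408 K.
Step 2 (isobaric): W = PΔV = (332.7 kPa)(47.7 − 25.5 L) = 7386 J.
W_total = 9183 + 7386 = 16569 J.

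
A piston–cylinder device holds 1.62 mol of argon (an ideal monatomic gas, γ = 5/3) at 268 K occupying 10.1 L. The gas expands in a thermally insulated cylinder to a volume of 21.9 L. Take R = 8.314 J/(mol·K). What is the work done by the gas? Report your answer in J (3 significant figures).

W ≈ 2180 J

Adiabatic: TV^(γ−1) = const with γ = 5/3.
T₂ = T₁ (V₁/V₂)^(γ−1) = 268 × (10.1/21.9)^0.667 = 268 × 0.5969 = 160 K.
W_by = nCᵥ(T₁ − T₂) = (1.62)(12.47)(268 − 160) = 2182 J.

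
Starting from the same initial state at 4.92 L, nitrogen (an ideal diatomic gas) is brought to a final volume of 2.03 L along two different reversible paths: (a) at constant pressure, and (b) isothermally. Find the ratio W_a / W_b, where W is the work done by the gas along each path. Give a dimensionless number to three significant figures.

Path (a) isobaric: W = P₁(V₂ − V₁) → W_a/(P₁V₁) = -0.5874.
Path (b) isothermal: W = P₁V₁ ln(V₂/V₁) → W_b/(P₁V₁) = -0.8853.
W_a / W_b = -0.5874 / -0.8853 = 0.6635.

W_a / W_b ≈ 0.664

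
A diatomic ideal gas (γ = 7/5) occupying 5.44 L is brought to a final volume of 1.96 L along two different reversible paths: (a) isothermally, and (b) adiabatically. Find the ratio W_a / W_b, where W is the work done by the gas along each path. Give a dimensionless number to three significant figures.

W_a / W_b ≈ 0.810

Path (a) isothermal: W = P₁V₁ ln(V₂/V₁) → W_a/(P₁V₁) = -1.021.
Path (b) adiabatic: W = P₁V₁(1 − (V₁/V₂)^(γ−1))/(γ−1) → W_b/(P₁V₁) = -1.261.
W_a / W_b = -1.021 / -1.261 = 0.8097.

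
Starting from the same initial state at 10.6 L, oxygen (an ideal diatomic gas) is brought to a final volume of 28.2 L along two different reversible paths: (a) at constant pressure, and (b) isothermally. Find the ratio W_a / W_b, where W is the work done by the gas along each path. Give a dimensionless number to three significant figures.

W_a / W_b ≈ 1.70

Path (a) isobaric: W = P₁(V₂ − V₁) → W_a/(P₁V₁) = 1.66.
Path (b) isothermal: W = P₁V₁ ln(V₂/V₁) → W_b/(P₁V₁) = 0.9785.
W_a / W_b = 1.66 / 0.9785 = 1.697.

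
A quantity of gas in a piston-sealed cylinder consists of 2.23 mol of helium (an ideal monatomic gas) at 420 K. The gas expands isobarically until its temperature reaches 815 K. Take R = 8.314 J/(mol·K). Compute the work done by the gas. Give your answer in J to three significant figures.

Isobaric: W = P ΔV = nR ΔT.
W = (2.23)(8.314)(815 − 420) = 7323 J.

W ≈ 7320 J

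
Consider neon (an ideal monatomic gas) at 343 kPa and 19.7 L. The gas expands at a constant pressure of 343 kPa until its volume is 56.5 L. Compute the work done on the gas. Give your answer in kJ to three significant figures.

W ≈ -12.6 kJ

Isobaric: W = P ΔV.
W = (343 kPa)(56.5 − 19.7 L) = (343)(36.8) = 12622 J.
Work on gas = −W_by = -12622 J.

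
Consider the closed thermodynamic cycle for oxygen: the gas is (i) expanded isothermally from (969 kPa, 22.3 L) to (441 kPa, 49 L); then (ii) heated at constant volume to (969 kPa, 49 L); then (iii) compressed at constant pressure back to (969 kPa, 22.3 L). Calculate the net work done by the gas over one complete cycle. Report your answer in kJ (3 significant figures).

W_net ≈ -8.86 kJ

Leg (i): W = PᵢVᵢ ln(V_f/Vᵢ) = (21609) ln(49/22.3) = 17011 J.
Leg (ii): W = 0.
Leg (iii): W = PΔV = (969)(22.3 − 49) = -25872 J.
W_net = 17011 − 25872 = -8861 J.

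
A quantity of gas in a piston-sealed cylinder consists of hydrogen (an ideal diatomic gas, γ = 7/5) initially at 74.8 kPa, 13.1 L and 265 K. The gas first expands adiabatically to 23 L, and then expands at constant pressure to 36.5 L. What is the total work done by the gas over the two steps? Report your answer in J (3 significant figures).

Step 1 (adiabatic): W = (P₁V₁ − P₂V₂)/(γ−1) = (979.9 − 782.3)/0.4 = 493.9 J.
After step 1: P = 34.01 kPa, V = 23 L, T = 211.6 K.
Step 2 (isobaric): W = PΔV = (34.01 kPa)(36.5 − 23 L) = 459.2 J.
W_total = 493.9 + 459.2 = 953.1 J.

W_total ≈ 953 J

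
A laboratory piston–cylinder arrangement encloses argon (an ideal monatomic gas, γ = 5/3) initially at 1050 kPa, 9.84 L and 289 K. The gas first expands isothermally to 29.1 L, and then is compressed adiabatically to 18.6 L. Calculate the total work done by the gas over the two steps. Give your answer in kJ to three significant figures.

Step 1 (isothermal): W = P₁V₁ ln(V₂/V₁) = (10332) ln(29.1/9.84) = 11203 J.
After step 1: P = 355.1 kPa, V = 29.1 L, T = 289 K.
Step 2 (adiabatic): W = (P₁V₁ − P₂V₂)/(γ−1) = (10332 − 13924)/0.667 = -5388 J.
W_total = 11203 − 5388 = 5814 J.

W_total ≈ 5.81 kJ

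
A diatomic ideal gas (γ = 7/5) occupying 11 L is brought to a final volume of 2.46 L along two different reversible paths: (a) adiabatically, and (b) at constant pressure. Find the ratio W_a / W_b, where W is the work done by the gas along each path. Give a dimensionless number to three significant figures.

W_a / W_b ≈ 2.64

Path (a) adiabatic: W = P₁V₁(1 − (V₁/V₂)^(γ−1))/(γ−1) → W_a/(P₁V₁) = -2.051.
Path (b) isobaric: W = P₁(V₂ − V₁) → W_b/(P₁V₁) = -0.7764.
W_a / W_b = -2.051 / -0.7764 = 2.642.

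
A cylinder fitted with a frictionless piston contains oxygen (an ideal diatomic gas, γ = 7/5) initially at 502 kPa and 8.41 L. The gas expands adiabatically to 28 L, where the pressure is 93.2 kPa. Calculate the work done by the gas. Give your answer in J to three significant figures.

W ≈ 4030 J

Adiabatic: W = (P₁V₁ − P₂V₂)/(γ − 1) with γ = 7/5.
P₁V₁ = 4222 J, P₂V₂ = 2610 J.
W = (4222 − 2610) / 0.4 = 4031 J.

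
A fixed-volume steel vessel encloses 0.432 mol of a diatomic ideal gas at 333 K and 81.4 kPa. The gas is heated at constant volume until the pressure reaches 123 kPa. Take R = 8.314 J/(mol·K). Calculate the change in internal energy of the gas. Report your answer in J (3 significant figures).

ΔU ≈ 1530 J

Constant volume ⇒ W = 0, so Q = ΔU = nCᵥΔT with Cᵥ = 5R/2 = 20.79 J/(mol·K).
At constant V, T₂/T₁ = P₂/P₁ ⇒ ΔT = T₁(P₂/P₁ − 1) = 333·(123/81.4 − 1) = 170.2 K.
ΔU = (0.432)(20.79)(170.2) = 1528 J.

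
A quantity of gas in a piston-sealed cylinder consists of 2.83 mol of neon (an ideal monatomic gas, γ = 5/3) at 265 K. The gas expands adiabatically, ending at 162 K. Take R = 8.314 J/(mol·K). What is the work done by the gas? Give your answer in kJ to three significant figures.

W ≈ 3.64 kJ

Adiabatic ⇒ Q = 0, so W_by = −ΔU = nCᵥ(T₁ − T₂).
Cᵥ = 3R/2 = 12.47 J/(mol·K).
W = (2.83)(12.47)(265 − 162) = 3635 J.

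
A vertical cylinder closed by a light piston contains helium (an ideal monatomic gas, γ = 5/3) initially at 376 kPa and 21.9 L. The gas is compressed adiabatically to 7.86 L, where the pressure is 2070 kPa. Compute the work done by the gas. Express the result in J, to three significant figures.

Adiabatic: W = (P₁V₁ − P₂V₂)/(γ − 1) with γ = 5/3.
P₁V₁ = 8234 J, P₂V₂ = 16270 J.
W = (8234 − 16270) / 0.6667 = -12054 J.

W ≈ -12100 J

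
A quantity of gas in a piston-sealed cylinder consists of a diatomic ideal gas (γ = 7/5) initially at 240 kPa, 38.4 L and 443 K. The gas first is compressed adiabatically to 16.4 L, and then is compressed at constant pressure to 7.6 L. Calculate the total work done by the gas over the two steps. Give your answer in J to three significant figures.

Step 1 (adiabatic): W = (P₁V₁ − P₂V₂)/(γ−1) = (9216 − 12952)/0.4 = -9340 J.
After step 1: P = 789.8 kPa, V = 16.4 L, T = 622.6 K.
Step 2 (isobaric): W = PΔV = (789.8 kPa)(7.6 − 16.4 L) = -6950 J.
W_total = -9340 − 6950 = -16290 J.

W_total ≈ -16300 J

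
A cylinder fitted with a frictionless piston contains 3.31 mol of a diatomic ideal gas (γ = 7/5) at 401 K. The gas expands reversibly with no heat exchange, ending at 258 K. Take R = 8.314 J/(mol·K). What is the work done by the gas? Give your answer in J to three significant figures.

Adiabatic ⇒ Q = 0, so W_by = −ΔU = nCᵥ(T₁ − T₂).
Cᵥ = 5R/2 = 20.79 J/(mol·K).
W = (3.31)(20.79)(401 − 258) = 9838 J.

W ≈ 9840 J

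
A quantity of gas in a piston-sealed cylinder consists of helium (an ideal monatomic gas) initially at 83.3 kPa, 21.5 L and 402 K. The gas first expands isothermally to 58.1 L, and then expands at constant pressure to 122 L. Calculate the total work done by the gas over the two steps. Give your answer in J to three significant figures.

W_total ≈ 3750 J

Step 1 (isothermal): W = P₁V₁ ln(V₂/V₁) = (1791) ln(58.1/21.5) = 1780 J.
After step 1: P = 30.83 kPa, V = 58.1 L, T = 402 K.
Step 2 (isobaric): W = PΔV = (30.83 kPa)(122 − 58.1 L) = 1970 J.
W_total = 1780 + 1970 = 3750 J.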